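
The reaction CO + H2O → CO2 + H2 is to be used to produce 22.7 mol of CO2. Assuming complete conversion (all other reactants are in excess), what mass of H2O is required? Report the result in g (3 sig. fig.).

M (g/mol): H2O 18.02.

409 g

n(CO2) = 22.70 mol
n(H2O) = (1/1) × 22.70 = 22.70 mol
mass = 22.70 × 18.02 = 409.1 g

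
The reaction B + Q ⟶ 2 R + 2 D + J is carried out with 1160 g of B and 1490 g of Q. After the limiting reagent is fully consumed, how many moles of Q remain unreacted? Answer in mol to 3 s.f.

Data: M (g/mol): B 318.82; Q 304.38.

1.26 mol

n(B) = 1160 / 318.82 = 3.638 mol
n(Q) = 1490 / 304.38 = 4.895 mol
n/ν for B = 3.638/1 = 3.638
n/ν for Q = 4.895/1 = 4.895
Smallest n/ν is B → limiting reagent.
Q consumed = (1/1) × 3.638 = 3.638 mol
Q remaining = 4.895 − 3.638 = 1.257 mol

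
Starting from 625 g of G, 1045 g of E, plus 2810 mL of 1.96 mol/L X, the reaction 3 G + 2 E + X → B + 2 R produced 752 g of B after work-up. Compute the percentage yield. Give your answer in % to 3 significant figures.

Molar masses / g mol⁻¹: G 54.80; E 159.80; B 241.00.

n(G) = 625.0 / 54.80 = 11.41 mol
n(E) = 1045 / 159.80 = 6.539 mol
n(X) = 1.96 × 2810/1000 = 5.508 mol
n/ν for G = 11.41/3 = 3.803
n/ν for E = 6.539/2 = 3.270
n/ν for X = 5.508/1 = 5.508
Smallest n/ν is E → limiting reagent.
theoretical n(B) = (1/2) × 6.539 = 3.270 mol → 788.1 g
% yield = 752 / 788.1 × 100 = 95.42 %

95.4 %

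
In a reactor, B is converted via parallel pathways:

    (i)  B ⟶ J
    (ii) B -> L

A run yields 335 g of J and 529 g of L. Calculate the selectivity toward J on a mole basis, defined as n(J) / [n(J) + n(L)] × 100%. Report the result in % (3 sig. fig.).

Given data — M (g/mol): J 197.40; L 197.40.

n(J) = 335 / 197.40 = 1.697 mol
n(L) = 529 / 197.40 = 2.680 mol
selectivity = 1.697/(1.697+2.680) × 100 = 38.77 %

38.8 %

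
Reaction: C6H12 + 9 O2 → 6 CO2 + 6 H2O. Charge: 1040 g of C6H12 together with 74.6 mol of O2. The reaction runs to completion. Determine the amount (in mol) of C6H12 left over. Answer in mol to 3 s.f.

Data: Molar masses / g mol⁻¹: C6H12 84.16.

n(C6H12) = 1040 / 84.16 = 12.36 mol
n(O2) = 74.60 mol
n/ν → C6H12: 12.36, O2: 8.289; O2 is limiting.
C6H12 consumed = (1/9) × 74.60 = 8.289 mol
C6H12 remaining = 12.36 − 8.289 = 4.071 mol

4.07 mol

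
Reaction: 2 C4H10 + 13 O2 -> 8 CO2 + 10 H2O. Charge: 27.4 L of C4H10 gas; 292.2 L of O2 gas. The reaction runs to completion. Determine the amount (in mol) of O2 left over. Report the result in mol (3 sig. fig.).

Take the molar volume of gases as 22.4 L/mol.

n(C4H10) = 27.40 / 22.4 = 1.223 mol
n(O2) = 292.2 / 22.4 = 13.04 mol
n/ν for C4H10 = 1.223/2 = 0.6115
n/ν for O2 = 13.04/13 = 1.003
Smallest n/ν is C4H10 → limiting reagent.
O2 consumed = (13/2) × 1.223 = 7.950 mol
O2 remaining = 13.04 − 7.950 = 5.090 mol

5.09 mol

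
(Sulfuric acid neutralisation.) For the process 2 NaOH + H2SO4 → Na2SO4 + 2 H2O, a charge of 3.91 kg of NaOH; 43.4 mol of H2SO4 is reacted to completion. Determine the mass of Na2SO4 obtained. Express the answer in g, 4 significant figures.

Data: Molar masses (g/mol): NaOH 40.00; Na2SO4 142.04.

6165 g

n(NaOH) = 3.910×1000 / 40.00 = 97.75 mol
n(H2SO4) = 43.40 mol
n/ν → NaOH: 48.88, H2SO4: 43.40; H2SO4 is limiting.
n(Na2SO4) = (1/1) × 43.40 = 43.40 mol
mass = 43.40 × 142.04 = 6165 g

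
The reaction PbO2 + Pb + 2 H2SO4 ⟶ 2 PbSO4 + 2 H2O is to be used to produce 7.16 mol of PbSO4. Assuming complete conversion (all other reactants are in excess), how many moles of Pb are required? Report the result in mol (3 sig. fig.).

n(PbSO4) = 7.160 mol
n(Pb) = (1/2) × 7.160 = 3.580 mol

3.58 mol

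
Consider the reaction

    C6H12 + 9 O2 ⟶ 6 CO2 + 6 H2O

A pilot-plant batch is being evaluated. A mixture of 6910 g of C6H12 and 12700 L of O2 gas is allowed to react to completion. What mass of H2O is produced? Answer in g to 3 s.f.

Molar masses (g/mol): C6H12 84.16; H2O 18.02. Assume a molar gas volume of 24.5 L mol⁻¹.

6230 g

n(C6H12) = 6910 / 84.16 = 82.11 mol
n(O2) = 12700 / 24.5 = 518.4 mol
n/ν → C6H12: 82.11, O2: 57.60; O2 is limiting.
n(H2O) = (6/9) × 518.4 = 345.6 mol
mass = 345.6 × 18.02 = 6228 g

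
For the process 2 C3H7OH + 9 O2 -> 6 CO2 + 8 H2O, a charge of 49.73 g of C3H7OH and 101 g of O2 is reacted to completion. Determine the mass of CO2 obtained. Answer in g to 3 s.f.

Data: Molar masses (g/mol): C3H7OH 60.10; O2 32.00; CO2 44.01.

92.6 g

n(C3H7OH) = 49.73 / 60.10 = 0.8275 mol
n(O2) = 101.0 / 32.00 = 3.156 mol
n/ν for C3H7OH = 0.8275/2 = 0.4138
n/ν for O2 = 3.156/9 = 0.3507
Smallest n/ν is O2 → limiting reagent.
n(CO2) = (6/9) × 3.156 = 2.104 mol
mass = 2.104 × 44.01 = 92.60 g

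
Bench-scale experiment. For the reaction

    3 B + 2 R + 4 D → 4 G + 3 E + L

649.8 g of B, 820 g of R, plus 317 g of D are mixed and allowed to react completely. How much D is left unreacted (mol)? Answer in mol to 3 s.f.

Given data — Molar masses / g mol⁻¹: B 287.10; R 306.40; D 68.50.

1.61 mol

n(B) = 649.8 / 287.10 = 2.263 mol
n(R) = 820.0 / 306.40 = 2.676 mol
n(D) = 317.0 / 68.50 = 4.628 mol
n/ν for B = 2.263/3 = 0.7543
n/ν for R = 2.676/2 = 1.338
n/ν for D = 4.628/4 = 1.157
Smallest n/ν is B → limiting reagent.
D consumed = (4/3) × 2.263 = 3.017 mol
D remaining = 4.628 − 3.017 = 1.611 mol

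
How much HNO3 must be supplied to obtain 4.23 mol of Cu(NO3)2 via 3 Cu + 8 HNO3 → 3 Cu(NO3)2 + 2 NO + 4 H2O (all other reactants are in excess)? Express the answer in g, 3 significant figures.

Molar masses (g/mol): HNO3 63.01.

711 g

n(Cu(NO3)2) = 4.230 mol
n(HNO3) = (8/3) × 4.230 = 11.28 mol
mass = 11.28 × 63.01 = 710.8 g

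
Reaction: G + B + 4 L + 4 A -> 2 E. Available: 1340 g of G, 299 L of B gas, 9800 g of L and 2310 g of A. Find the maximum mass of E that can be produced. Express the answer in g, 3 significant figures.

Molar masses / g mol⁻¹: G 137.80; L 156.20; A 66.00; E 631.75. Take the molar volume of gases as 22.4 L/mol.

11100 g

n(G) = 1340 / 137.80 = 9.724 mol
n(B) = 299.0 / 22.4 = 13.35 mol
n(L) = 9800 / 156.20 = 62.74 mol
n(A) = 2310 / 66.00 = 35.00 mol
n/ν → G: 9.724, B: 13.35, L: 15.69, A: 8.750; A is limiting.
n(E) = (2/4) × 35.00 = 17.50 mol
mass = 17.50 × 631.75 = 11060 g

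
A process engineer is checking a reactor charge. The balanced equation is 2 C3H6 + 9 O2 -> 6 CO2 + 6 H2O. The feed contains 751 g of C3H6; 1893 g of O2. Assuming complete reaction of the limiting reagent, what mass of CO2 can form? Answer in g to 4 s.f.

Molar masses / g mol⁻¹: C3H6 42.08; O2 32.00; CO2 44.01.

n(C3H6) = 751.0 / 42.08 = 17.85 mol
n(O2) = 1893 / 32.00 = 59.16 mol
n/ν → C3H6: 8.925, O2: 6.573; O2 is limiting.
n(CO2) = (6/9) × 59.16 = 39.44 mol
mass = 39.44 × 44.01 = 1736 g

1736 g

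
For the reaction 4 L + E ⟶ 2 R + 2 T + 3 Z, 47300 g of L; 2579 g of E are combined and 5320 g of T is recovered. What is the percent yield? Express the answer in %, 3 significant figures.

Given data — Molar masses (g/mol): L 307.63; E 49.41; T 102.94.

67.2 %

n(L) = 47300 / 307.63 = 153.8 mol
n(E) = 2579 / 49.41 = 52.20 mol
n/ν for L = 153.8/4 = 38.45
n/ν for E = 52.20/1 = 52.20
Smallest n/ν is L → limiting reagent.
theoretical n(T) = (2/4) × 153.8 = 76.90 mol → 7916 g
% yield = 5320 / 7916 × 100 = 67.21 %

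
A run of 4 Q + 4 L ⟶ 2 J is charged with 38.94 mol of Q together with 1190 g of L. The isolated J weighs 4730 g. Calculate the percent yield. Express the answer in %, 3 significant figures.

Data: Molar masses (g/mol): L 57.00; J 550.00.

n(Q) = 38.94 mol
n(L) = 1190 / 57.00 = 20.88 mol
n/ν for Q = 38.94/4 = 9.735
n/ν for L = 20.88/4 = 5.220
Smallest n/ν is L → limiting reagent.
theoretical n(J) = (2/4) × 20.88 = 10.44 mol → 5742 g
% yield = 4730 / 5742 × 100 = 82.38 %

82.4 %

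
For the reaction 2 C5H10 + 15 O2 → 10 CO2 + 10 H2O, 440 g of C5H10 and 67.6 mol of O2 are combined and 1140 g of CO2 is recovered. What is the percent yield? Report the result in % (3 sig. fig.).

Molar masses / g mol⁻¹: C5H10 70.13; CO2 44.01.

82.6 %

n(C5H10) = 440.0 / 70.13 = 6.274 mol
n(O2) = 67.60 mol
n/ν → C5H10: 3.137, O2: 4.507; C5H10 is limiting.
theoretical n(CO2) = (10/2) × 6.274 = 31.37 mol → 1381 g
% yield = 1140 / 1381 × 100 = 82.55 %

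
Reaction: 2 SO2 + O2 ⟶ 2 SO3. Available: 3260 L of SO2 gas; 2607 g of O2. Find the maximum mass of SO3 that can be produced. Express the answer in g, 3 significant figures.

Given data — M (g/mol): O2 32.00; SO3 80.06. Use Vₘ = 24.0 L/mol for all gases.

10900 g

n(SO2) = 3260 / 24.0 = 135.8 mol
n(O2) = 2607 / 32.00 = 81.47 mol
n/ν for SO2 = 135.8/2 = 67.90
n/ν for O2 = 81.47/1 = 81.47
Smallest n/ν is SO2 → limiting reagent.
n(SO3) = (2/2) × 135.8 = 135.8 mol
mass = 135.8 × 80.06 = 10870 g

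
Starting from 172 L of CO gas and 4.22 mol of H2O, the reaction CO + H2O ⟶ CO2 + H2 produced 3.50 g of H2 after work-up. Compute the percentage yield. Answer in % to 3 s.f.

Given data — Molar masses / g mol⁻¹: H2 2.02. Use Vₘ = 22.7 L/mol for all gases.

n(CO) = 172.0 / 22.7 = 7.577 mol
n(H2O) = 4.220 mol
n/ν → CO: 7.577, H2O: 4.220; H2O is limiting.
theoretical n(H2) = (1/1) × 4.220 = 4.220 mol → 8.524 g
% yield = 3.50 / 8.524 × 100 = 41.06 %

41.1 %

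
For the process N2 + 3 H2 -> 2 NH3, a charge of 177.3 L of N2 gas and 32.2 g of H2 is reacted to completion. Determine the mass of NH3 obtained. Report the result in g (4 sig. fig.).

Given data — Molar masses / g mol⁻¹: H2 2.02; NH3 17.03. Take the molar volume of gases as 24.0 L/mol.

n(N2) = 177.3 / 24.0 = 7.388 mol
n(H2) = 32.20 / 2.02 = 15.94 mol
n/ν for N2 = 7.388/1 = 7.388
n/ν for H2 = 15.94/3 = 5.313
Smallest n/ν is H2 → limiting reagent.
n(NH3) = (2/3) × 15.94 = 10.63 mol
mass = 10.63 × 17.03 = 181.0 g

181.0 g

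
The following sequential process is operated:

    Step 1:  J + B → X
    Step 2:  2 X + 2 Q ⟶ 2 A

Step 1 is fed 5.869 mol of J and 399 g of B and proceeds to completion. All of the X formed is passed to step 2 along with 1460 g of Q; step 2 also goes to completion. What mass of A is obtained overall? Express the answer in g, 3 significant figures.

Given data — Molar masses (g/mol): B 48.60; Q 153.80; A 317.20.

1860 g

Step 1:
n(J) = 5.869 mol
n(B) = 399.0 / 48.60 = 8.210 mol
n/ν → J: 5.869, B: 8.210; J is limiting.
n(X) produced = (1/1) × 5.869 = 5.869 mol
Step 2:
n(X) available = 5.869 mol
n(Q) = 1460 / 153.80 = 9.493 mol
n/ν → X: 2.935, Q: 4.747; X is limiting.
n(A) = (2/2) × 5.869 = 5.869 mol
mass = 5.869 × 317.20 = 1862 g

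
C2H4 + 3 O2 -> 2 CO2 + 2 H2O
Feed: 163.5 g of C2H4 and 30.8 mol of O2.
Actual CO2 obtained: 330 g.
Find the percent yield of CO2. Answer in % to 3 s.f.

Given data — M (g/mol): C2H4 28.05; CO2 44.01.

64.3 %

n(C2H4) = 163.5 / 28.05 = 5.829 mol
n(O2) = 30.80 mol
n/ν → C2H4: 5.829, O2: 10.27; C2H4 is limiting.
theoretical n(CO2) = (2/1) × 5.829 = 11.66 mol → 513.2 g
% yield = 330 / 513.2 × 100 = 64.30 %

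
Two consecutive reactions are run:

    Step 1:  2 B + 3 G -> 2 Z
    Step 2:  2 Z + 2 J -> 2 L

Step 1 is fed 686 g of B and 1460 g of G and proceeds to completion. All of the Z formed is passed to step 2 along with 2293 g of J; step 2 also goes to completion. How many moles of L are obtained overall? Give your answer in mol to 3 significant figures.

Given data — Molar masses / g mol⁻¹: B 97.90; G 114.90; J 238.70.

Step 1:
n(B) = 686.0 / 97.90 = 7.007 mol
n(G) = 1460 / 114.90 = 12.71 mol
n/ν → B: 3.504, G: 4.237; B is limiting.
n(Z) produced = (2/2) × 7.007 = 7.007 mol
Step 2:
n(Z) available = 7.007 mol
n(J) = 2293 / 238.70 = 9.606 mol
n/ν → Z: 3.504, J: 4.803; Z is limiting.
n(L) = (2/2) × 7.007 = 7.007 mol

7.01 mol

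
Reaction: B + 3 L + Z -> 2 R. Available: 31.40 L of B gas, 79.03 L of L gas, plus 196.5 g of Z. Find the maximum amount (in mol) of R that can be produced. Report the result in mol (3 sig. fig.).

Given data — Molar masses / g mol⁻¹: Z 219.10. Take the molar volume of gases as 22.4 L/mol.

n(B) = 31.40 / 22.4 = 1.402 mol
n(L) = 79.03 / 22.4 = 3.528 mol
n(Z) = 196.5 / 219.10 = 0.8969 mol
n/ν → B: 1.402, L: 1.176, Z: 0.8969; Z is limiting.
n(R) = (2/1) × 0.8969 = 1.794 mol

1.79 mol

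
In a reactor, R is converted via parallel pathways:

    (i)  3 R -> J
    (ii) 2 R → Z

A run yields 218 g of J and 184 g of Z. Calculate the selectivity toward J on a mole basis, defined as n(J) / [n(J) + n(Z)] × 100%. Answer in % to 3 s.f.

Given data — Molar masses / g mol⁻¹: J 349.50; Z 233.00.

n(J) = 218 / 349.50 = 0.6237 mol
n(Z) = 184 / 233.00 = 0.7897 mol
selectivity = 0.6237/(0.6237+0.7897) × 100 = 44.13 %

44.1 %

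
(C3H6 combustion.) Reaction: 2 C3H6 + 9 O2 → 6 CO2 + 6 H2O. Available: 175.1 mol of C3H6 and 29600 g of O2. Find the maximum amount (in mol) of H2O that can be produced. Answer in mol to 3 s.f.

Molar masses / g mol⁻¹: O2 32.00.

525 mol

n(C3H6) = 175.1 mol
n(O2) = 29600 / 32.00 = 925.0 mol
n/ν → C3H6: 87.55, O2: 102.8; C3H6 is limiting.
n(H2O) = (6/2) × 175.1 = 525.3 mol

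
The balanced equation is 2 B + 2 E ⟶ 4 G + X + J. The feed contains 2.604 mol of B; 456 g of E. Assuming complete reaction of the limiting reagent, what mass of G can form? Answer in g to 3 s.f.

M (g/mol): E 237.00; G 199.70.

n(B) = 2.604 mol
n(E) = 456.0 / 237.00 = 1.924 mol
n/ν → B: 1.302, E: 0.9620; E is limiting.
n(G) = (4/2) × 1.924 = 3.848 mol
mass = 3.848 × 199.70 = 768.4 g

768 g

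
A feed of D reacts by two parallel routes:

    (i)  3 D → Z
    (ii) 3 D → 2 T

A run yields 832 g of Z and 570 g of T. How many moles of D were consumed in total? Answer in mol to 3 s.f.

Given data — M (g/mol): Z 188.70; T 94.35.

n(Z) = 832 / 188.70 = 4.409 mol
n(T) = 570 / 94.35 = 6.041 mol
n(D) via (i) = (3/1)×4.409 = 13.23 mol
n(D) via (ii) = (3/2)×6.041 = 9.062 mol
total n(D) = 13.23 + 9.062 = 22.29 mol

22.3 mol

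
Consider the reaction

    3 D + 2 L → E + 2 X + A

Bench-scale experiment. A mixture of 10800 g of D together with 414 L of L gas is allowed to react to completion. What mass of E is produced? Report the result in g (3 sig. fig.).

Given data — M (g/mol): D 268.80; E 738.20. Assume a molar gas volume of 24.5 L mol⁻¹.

n(D) = 10800 / 268.80 = 40.18 mol
n(L) = 414.0 / 24.5 = 16.90 mol
n/ν for D = 40.18/3 = 13.39
n/ν for L = 16.90/2 = 8.450
Smallest n/ν is L → limiting reagent.
n(E) = (1/2) × 16.90 = 8.450 mol
mass = 8.450 × 738.20 = 6238 g

6240 g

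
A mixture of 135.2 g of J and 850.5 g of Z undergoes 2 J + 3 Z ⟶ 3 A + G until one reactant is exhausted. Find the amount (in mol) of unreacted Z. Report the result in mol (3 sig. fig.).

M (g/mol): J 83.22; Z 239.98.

1.11 mol

n(J) = 135.2 / 83.22 = 1.625 mol
n(Z) = 850.5 / 239.98 = 3.544 mol
n/ν → J: 0.8125, Z: 1.181; J is limiting.
Z consumed = (3/2) × 1.625 = 2.438 mol
Z remaining = 3.544 − 2.438 = 1.106 mol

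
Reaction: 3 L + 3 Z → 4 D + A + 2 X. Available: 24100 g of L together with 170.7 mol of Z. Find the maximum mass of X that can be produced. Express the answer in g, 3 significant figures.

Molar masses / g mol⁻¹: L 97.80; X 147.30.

n(L) = 24100 / 97.80 = 246.4 mol
n(Z) = 170.7 mol
n/ν → L: 82.13, Z: 56.90; Z is limiting.
n(X) = (2/3) × 170.7 = 113.8 mol
mass = 113.8 × 147.30 = 16760 g

16800 g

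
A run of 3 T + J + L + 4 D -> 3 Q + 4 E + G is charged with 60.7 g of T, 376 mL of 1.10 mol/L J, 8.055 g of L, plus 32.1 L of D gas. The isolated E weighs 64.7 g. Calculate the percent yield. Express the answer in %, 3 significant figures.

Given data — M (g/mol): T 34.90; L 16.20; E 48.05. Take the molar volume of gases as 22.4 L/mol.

n(T) = 60.70 / 34.90 = 1.739 mol
n(J) = 1.10 × 376.0/1000 = 0.4136 mol
n(L) = 8.055 / 16.20 = 0.4972 mol
n(D) = 32.10 / 22.4 = 1.433 mol
n/ν for T = 1.739/3 = 0.5797
n/ν for J = 0.4136/1 = 0.4136
n/ν for L = 0.4972/1 = 0.4972
n/ν for D = 1.433/4 = 0.3583
Smallest n/ν is D → limiting reagent.
theoretical n(E) = (4/4) × 1.433 = 1.433 mol → 68.86 g
% yield = 64.7 / 68.86 × 100 = 93.96 %

94.0 %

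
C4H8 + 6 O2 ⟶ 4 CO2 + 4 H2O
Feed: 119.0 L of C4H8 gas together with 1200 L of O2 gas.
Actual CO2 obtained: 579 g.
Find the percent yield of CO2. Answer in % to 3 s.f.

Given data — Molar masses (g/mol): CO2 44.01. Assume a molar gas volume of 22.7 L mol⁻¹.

62.7 %

n(C4H8) = 119.0 / 22.7 = 5.242 mol
n(O2) = 1200 / 22.7 = 52.86 mol
n/ν for C4H8 = 5.242/1 = 5.242
n/ν for O2 = 52.86/6 = 8.810
Smallest n/ν is C4H8 → limiting reagent.
theoretical n(CO2) = (4/1) × 5.242 = 20.97 mol → 922.9 g
% yield = 579 / 922.9 × 100 = 62.74 %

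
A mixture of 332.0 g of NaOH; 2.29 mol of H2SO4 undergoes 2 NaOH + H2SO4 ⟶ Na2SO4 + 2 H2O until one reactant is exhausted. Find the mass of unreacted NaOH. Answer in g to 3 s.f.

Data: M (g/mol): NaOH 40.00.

n(NaOH) = 332.0 / 40.00 = 8.300 mol
n(H2SO4) = 2.290 mol
n/ν → NaOH: 4.150, H2SO4: 2.290; H2SO4 is limiting.
NaOH consumed = (2/1) × 2.290 = 4.580 mol
NaOH remaining = 8.300 − 4.580 = 3.720 mol
mass = 3.720 × 40.00 = 148.8 g

149 g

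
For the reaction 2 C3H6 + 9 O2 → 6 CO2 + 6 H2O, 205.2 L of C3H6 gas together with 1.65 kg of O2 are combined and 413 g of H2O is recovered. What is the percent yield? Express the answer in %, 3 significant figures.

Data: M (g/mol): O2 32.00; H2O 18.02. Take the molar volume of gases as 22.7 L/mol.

84.5 %

n(C3H6) = 205.2 / 22.7 = 9.040 mol
n(O2) = 1.650×1000 / 32.00 = 51.56 mol
n/ν for C3H6 = 9.040/2 = 4.520
n/ν for O2 = 51.56/9 = 5.729
Smallest n/ν is C3H6 → limiting reagent.
theoretical n(H2O) = (6/2) × 9.040 = 27.12 mol → 488.7 g
% yield = 413 / 488.7 × 100 = 84.51 %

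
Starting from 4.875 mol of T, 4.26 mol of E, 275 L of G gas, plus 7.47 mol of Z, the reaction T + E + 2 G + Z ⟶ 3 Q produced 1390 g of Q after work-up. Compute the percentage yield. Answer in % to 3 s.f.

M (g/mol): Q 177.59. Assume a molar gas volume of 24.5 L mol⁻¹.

n(T) = 4.875 mol
n(E) = 4.260 mol
n(G) = 275.0 / 24.5 = 11.22 mol
n(Z) = 7.470 mol
n/ν → T: 4.875, E: 4.260, G: 5.610, Z: 7.470; E is limiting.
theoretical n(Q) = (3/1) × 4.260 = 12.78 mol → 2270 g
% yield = 1390 / 2270 × 100 = 61.23 %

61.2 %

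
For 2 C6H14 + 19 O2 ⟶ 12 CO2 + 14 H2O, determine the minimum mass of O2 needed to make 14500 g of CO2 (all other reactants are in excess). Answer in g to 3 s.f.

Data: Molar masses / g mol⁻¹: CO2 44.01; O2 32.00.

n(CO2) = 14500 / 44.01 = 329.5 mol
n(O2) = (19/12) × 329.5 = 521.7 mol
mass = 521.7 × 32.00 = 16690 g

16700 g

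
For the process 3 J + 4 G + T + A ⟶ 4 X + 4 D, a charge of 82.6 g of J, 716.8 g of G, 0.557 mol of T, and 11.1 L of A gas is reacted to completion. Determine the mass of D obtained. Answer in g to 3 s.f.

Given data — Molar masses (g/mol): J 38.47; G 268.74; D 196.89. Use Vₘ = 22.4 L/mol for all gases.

n(J) = 82.60 / 38.47 = 2.147 mol
n(G) = 716.8 / 268.74 = 2.667 mol
n(T) = 0.5570 mol
n(A) = 11.10 / 22.4 = 0.4955 mol
n/ν → J: 0.7157, G: 0.6668, T: 0.5570, A: 0.4955; A is limiting.
n(D) = (4/1) × 0.4955 = 1.982 mol
mass = 1.982 × 196.89 = 390.2 g

390 g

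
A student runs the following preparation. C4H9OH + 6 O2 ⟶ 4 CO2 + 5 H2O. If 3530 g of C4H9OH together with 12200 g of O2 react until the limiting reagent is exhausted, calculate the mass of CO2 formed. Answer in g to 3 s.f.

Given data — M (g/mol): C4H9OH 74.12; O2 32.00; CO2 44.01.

8380 g

n(C4H9OH) = 3530 / 74.12 = 47.63 mol
n(O2) = 12200 / 32.00 = 381.3 mol
n/ν for C4H9OH = 47.63/1 = 47.63
n/ν for O2 = 381.3/6 = 63.55
Smallest n/ν is C4H9OH → limiting reagent.
n(CO2) = (4/1) × 47.63 = 190.5 mol
mass = 190.5 × 44.01 = 8384 g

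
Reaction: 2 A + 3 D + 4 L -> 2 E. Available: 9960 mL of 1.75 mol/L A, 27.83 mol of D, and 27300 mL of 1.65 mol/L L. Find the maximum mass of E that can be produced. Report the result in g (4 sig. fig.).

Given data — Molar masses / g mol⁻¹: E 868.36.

n(A) = 1.75 × 9960/1000 = 17.43 mol
n(D) = 27.83 mol
n(L) = 1.65 × 27300/1000 = 45.05 mol
n/ν for A = 17.43/2 = 8.715
n/ν for D = 27.83/3 = 9.277
n/ν for L = 45.05/4 = 11.26
Smallest n/ν is A → limiting reagent.
n(E) = (2/2) × 17.43 = 17.43 mol
mass = 17.43 × 868.36 = 15140 g

15140 g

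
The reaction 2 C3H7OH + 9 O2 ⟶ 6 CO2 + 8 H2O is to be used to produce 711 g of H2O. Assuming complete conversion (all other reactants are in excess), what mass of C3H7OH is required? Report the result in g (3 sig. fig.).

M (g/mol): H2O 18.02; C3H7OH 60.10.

593 g

n(H2O) = 711 / 18.02 = 39.46 mol
n(C3H7OH) = (2/8) × 39.46 = 9.865 mol
mass = 9.865 × 60.10 = 592.9 g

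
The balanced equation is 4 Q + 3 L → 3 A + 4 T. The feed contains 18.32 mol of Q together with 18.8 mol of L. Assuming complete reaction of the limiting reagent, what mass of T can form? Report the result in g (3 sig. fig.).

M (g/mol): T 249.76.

n(Q) = 18.32 mol
n(L) = 18.80 mol
n/ν for Q = 18.32/4 = 4.580
n/ν for L = 18.80/3 = 6.267
Smallest n/ν is Q → limiting reagent.
n(T) = (4/4) × 18.32 = 18.32 mol
mass = 18.32 × 249.76 = 4576 g

4580 g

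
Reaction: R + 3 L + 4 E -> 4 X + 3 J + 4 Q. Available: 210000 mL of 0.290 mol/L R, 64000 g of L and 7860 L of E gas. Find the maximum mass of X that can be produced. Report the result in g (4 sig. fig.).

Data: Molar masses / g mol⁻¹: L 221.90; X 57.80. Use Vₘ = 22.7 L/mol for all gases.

14080 g

n(R) = 0.290 × 210000/1000 = 60.90 mol
n(L) = 64000 / 221.90 = 288.4 mol
n(E) = 7860 / 22.7 = 346.3 mol
n/ν for R = 60.90/1 = 60.90
n/ν for L = 288.4/3 = 96.13
n/ν for E = 346.3/4 = 86.58
Smallest n/ν is R → limiting reagent.
n(X) = (4/1) × 60.90 = 243.6 mol
mass = 243.6 × 57.80 = 14080 g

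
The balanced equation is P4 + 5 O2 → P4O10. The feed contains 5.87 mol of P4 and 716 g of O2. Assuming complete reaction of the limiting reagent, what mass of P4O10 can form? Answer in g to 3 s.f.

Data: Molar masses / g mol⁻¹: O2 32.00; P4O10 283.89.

1270 g

n(P4) = 5.870 mol
n(O2) = 716.0 / 32.00 = 22.38 mol
n/ν for P4 = 5.870/1 = 5.870
n/ν for O2 = 22.38/5 = 4.476
Smallest n/ν is O2 → limiting reagent.
n(P4O10) = (1/5) × 22.38 = 4.476 mol
mass = 4.476 × 283.89 = 1271 g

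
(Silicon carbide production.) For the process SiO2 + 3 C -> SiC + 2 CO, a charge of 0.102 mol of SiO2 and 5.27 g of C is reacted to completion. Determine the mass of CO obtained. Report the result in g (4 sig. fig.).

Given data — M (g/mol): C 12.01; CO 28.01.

5.714 g

n(SiO2) = 0.1020 mol
n(C) = 5.270 / 12.01 = 0.4388 mol
n/ν for SiO2 = 0.1020/1 = 0.1020
n/ν for C = 0.4388/3 = 0.1463
Smallest n/ν is SiO2 → limiting reagent.
n(CO) = (2/1) × 0.1020 = 0.2040 mol
mass = 0.2040 × 28.01 = 5.714 g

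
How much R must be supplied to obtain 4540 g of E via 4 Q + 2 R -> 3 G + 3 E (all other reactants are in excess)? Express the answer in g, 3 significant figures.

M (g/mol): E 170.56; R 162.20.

2880 g

n(E) = 4540 / 170.56 = 26.62 mol
n(R) = (2/3) × 26.62 = 17.75 mol
mass = 17.75 × 162.20 = 2879 g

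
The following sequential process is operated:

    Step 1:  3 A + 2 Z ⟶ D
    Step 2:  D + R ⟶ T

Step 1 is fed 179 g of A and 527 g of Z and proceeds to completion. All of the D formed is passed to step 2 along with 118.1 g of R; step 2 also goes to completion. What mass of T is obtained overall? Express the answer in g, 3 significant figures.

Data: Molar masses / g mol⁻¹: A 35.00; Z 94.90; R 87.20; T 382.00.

517 g

Step 1:
n(A) = 179.0 / 35.00 = 5.114 mol
n(Z) = 527.0 / 94.90 = 5.553 mol
n/ν → A: 1.705, Z: 2.777; A is limiting.
n(D) produced = (1/3) × 5.114 = 1.705 mol
Step 2:
n(D) available = 1.705 mol
n(R) = 118.1 / 87.20 = 1.354 mol
n/ν → D: 1.705, R: 1.354; R is limiting.
n(T) = (1/1) × 1.354 = 1.354 mol
mass = 1.354 × 382.00 = 517.2 g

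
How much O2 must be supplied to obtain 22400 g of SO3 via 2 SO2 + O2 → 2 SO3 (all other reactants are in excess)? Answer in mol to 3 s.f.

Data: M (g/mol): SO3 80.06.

n(SO3) = 22400 / 80.06 = 279.8 mol
n(O2) = (1/2) × 279.8 = 139.9 mol

140 mol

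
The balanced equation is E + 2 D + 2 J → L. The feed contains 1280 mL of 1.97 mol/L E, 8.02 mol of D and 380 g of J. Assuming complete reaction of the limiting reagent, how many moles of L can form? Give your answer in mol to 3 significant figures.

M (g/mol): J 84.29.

2.25 mol

n(E) = 1.97 × 1280/1000 = 2.522 mol
n(D) = 8.020 mol
n(J) = 380.0 / 84.29 = 4.508 mol
n/ν for E = 2.522/1 = 2.522
n/ν for D = 8.020/2 = 4.010
n/ν for J = 4.508/2 = 2.254
Smallest n/ν is J → limiting reagent.
n(L) = (1/2) × 4.508 = 2.254 mol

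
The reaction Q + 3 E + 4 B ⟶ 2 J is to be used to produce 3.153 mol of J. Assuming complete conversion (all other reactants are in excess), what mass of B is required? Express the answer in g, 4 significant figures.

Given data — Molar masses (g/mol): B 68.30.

430.7 g

n(J) = 3.153 mol
n(B) = (4/2) × 3.153 = 6.306 mol
mass = 6.306 × 68.30 = 430.7 g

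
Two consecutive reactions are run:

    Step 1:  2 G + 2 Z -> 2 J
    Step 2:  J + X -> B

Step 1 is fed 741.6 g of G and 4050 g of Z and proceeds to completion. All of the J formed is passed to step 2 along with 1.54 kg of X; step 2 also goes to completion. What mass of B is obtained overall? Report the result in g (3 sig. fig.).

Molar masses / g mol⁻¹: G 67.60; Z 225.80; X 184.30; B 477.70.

Step 1:
n(G) = 741.6 / 67.60 = 10.97 mol
n(Z) = 4050 / 225.80 = 17.94 mol
n/ν for G = 10.97/2 = 5.485
n/ν for Z = 17.94/2 = 8.970
Smallest n/ν is G → limiting reagent.
n(J) produced = (2/2) × 10.97 = 10.97 mol
Step 2:
n(J) available = 10.97 mol
n(X) = 1.540×1000 / 184.30 = 8.356 mol
n/ν for J = 10.97/1 = 10.97
n/ν for X = 8.356/1 = 8.356
Smallest n/ν is X → limiting reagent.
n(B) = (1/1) × 8.356 = 8.356 mol
mass = 8.356 × 477.70 = 3992 g

3990 g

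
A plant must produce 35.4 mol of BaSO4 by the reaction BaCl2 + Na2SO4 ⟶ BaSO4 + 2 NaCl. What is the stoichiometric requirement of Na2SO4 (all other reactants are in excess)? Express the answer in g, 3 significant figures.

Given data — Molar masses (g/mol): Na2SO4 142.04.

n(BaSO4) = 35.40 mol
n(Na2SO4) = (1/1) × 35.40 = 35.40 mol
mass = 35.40 × 142.04 = 5028 g

5030 g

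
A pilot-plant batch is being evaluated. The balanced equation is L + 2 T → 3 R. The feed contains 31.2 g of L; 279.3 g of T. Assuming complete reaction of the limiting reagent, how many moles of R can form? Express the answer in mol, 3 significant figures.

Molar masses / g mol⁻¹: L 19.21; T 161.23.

2.60 mol

n(L) = 31.20 / 19.21 = 1.624 mol
n(T) = 279.3 / 161.23 = 1.732 mol
n/ν → L: 1.624, T: 0.8660; T is limiting.
n(R) = (3/2) × 1.732 = 2.598 mol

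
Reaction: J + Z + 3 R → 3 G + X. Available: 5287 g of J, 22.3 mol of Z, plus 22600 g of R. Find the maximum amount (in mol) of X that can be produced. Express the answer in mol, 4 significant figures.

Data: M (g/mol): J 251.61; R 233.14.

n(J) = 5287 / 251.61 = 21.01 mol
n(Z) = 22.30 mol
n(R) = 22600 / 233.14 = 96.94 mol
n/ν for J = 21.01/1 = 21.01
n/ν for Z = 22.30/1 = 22.30
n/ν for R = 96.94/3 = 32.31
Smallest n/ν is J → limiting reagent.
n(X) = (1/1) × 21.01 = 21.01 mol

21.01 mol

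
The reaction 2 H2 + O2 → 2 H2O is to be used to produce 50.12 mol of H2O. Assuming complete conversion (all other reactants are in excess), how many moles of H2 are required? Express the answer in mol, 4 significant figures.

n(H2O) = 50.12 mol
n(H2) = (2/2) × 50.12 = 50.12 mol

50.12 mol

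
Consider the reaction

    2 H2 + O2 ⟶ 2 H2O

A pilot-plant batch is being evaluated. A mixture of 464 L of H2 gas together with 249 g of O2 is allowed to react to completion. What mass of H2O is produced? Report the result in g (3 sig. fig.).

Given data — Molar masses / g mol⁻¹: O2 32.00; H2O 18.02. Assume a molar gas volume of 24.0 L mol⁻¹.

n(H2) = 464.0 / 24.0 = 19.33 mol
n(O2) = 249.0 / 32.00 = 7.781 mol
n/ν → H2: 9.665, O2: 7.781; O2 is limiting.
n(H2O) = (2/1) × 7.781 = 15.56 mol
mass = 15.56 × 18.02 = 280.4 g

280 g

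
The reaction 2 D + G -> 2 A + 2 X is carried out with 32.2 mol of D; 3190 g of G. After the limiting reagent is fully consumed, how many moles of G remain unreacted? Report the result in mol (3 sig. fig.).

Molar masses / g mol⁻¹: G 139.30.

n(D) = 32.20 mol
n(G) = 3190 / 139.30 = 22.90 mol
n/ν → D: 16.10, G: 22.90; D is limiting.
G consumed = (1/2) × 32.20 = 16.10 mol
G remaining = 22.90 − 16.10 = 6.800 mol

6.80 mol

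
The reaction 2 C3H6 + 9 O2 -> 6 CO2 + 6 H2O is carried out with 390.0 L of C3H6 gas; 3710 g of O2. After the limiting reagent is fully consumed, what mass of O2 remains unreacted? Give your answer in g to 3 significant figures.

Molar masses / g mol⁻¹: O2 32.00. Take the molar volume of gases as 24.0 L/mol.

n(C3H6) = 390.0 / 24.0 = 16.25 mol
n(O2) = 3710 / 32.00 = 115.9 mol
n/ν → C3H6: 8.125, O2: 12.88; C3H6 is limiting.
O2 consumed = (9/2) × 16.25 = 73.13 mol
O2 remaining = 115.9 − 73.13 = 42.77 mol
mass = 42.77 × 32.00 = 1369 g

1370 g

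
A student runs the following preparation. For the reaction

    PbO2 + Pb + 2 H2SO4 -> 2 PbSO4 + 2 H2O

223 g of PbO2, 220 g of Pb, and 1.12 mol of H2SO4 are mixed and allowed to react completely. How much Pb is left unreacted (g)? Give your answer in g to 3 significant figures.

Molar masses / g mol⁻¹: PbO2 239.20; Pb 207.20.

n(PbO2) = 223.0 / 239.20 = 0.9323 mol
n(Pb) = 220.0 / 207.20 = 1.062 mol
n(H2SO4) = 1.120 mol
n/ν for PbO2 = 0.9323/1 = 0.9323
n/ν for Pb = 1.062/1 = 1.062
n/ν for H2SO4 = 1.120/2 = 0.5600
Smallest n/ν is H2SO4 → limiting reagent.
Pb consumed = (1/2) × 1.120 = 0.5600 mol
Pb remaining = 1.062 − 0.5600 = 0.5020 mol
mass = 0.5020 × 207.20 = 104.0 g

104 g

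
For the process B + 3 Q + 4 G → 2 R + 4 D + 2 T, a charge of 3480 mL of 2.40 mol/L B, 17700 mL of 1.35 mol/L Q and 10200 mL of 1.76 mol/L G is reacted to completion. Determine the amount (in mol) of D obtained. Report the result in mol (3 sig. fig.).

n(B) = 2.40 × 3480/1000 = 8.352 mol
n(Q) = 1.35 × 17700/1000 = 23.90 mol
n(G) = 1.76 × 10200/1000 = 17.95 mol
n/ν for B = 8.352/1 = 8.352
n/ν for Q = 23.90/3 = 7.967
n/ν for G = 17.95/4 = 4.488
Smallest n/ν is G → limiting reagent.
n(D) = (4/4) × 17.95 = 17.95 mol

18.0 mol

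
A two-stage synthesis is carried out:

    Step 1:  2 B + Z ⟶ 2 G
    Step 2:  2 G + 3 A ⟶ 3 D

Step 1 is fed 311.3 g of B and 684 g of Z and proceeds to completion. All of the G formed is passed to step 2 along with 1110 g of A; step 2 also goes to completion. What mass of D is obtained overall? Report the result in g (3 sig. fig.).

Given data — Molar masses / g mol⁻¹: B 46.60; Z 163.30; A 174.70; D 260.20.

1650 g

Step 1:
n(B) = 311.3 / 46.60 = 6.680 mol
n(Z) = 684.0 / 163.30 = 4.189 mol
n/ν for B = 6.680/2 = 3.340
n/ν for Z = 4.189/1 = 4.189
Smallest n/ν is B → limiting reagent.
n(G) produced = (2/2) × 6.680 = 6.680 mol
Step 2:
n(G) available = 6.680 mol
n(A) = 1110 / 174.70 = 6.354 mol
n/ν for G = 6.680/2 = 3.340
n/ν for A = 6.354/3 = 2.118
Smallest n/ν is A → limiting reagent.
n(D) = (3/3) × 6.354 = 6.354 mol
mass = 6.354 × 260.20 = 1653 g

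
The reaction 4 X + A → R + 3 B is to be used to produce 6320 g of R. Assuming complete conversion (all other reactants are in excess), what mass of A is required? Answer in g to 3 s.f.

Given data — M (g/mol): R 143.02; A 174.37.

7710 g

n(R) = 6320 / 143.02 = 44.19 mol
n(A) = (1/1) × 44.19 = 44.19 mol
mass = 44.19 × 174.37 = 7705 g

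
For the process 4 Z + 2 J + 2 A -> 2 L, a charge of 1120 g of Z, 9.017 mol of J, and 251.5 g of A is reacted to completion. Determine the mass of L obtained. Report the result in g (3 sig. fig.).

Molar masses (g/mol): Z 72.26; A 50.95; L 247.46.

1220 g

n(Z) = 1120 / 72.26 = 15.50 mol
n(J) = 9.017 mol
n(A) = 251.5 / 50.95 = 4.936 mol
n/ν for Z = 15.50/4 = 3.875
n/ν for J = 9.017/2 = 4.509
n/ν for A = 4.936/2 = 2.468
Smallest n/ν is A → limiting reagent.
n(L) = (2/2) × 4.936 = 4.936 mol
mass = 4.936 × 247.46 = 1221 g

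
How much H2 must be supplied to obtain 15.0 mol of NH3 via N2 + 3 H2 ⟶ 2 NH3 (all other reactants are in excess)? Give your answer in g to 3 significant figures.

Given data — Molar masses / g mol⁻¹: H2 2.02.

45.5 g

n(NH3) = 15.00 mol
n(H2) = (3/2) × 15.00 = 22.50 mol
mass = 22.50 × 2.02 = 45.45 g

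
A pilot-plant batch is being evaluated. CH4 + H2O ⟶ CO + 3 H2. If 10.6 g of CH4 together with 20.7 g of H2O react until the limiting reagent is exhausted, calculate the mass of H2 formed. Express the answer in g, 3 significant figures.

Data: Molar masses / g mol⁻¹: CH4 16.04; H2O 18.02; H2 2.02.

4.00 g

n(CH4) = 10.60 / 16.04 = 0.6608 mol
n(H2O) = 20.70 / 18.02 = 1.149 mol
n/ν for CH4 = 0.6608/1 = 0.6608
n/ν for H2O = 1.149/1 = 1.149
Smallest n/ν is CH4 → limiting reagent.
n(H2) = (3/1) × 0.6608 = 1.982 mol
mass = 1.982 × 2.02 = 4.004 g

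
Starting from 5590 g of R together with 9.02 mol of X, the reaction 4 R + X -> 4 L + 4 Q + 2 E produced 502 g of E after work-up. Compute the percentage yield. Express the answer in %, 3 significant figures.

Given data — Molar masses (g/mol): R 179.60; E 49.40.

65.3 %

n(R) = 5590 / 179.60 = 31.12 mol
n(X) = 9.020 mol
n/ν for R = 31.12/4 = 7.780
n/ν for X = 9.020/1 = 9.020
Smallest n/ν is R → limiting reagent.
theoretical n(E) = (2/4) × 31.12 = 15.56 mol → 768.7 g
% yield = 502 / 768.7 × 100 = 65.31 %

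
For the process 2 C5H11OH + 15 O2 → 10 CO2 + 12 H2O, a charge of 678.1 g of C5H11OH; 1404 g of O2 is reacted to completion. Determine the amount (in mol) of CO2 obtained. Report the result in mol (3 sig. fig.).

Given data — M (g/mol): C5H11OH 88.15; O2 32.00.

29.3 mol

n(C5H11OH) = 678.1 / 88.15 = 7.693 mol
n(O2) = 1404 / 32.00 = 43.88 mol
n/ν for C5H11OH = 7.693/2 = 3.847
n/ν for O2 = 43.88/15 = 2.925
Smallest n/ν is O2 → limiting reagent.
n(CO2) = (10/15) × 43.88 = 29.25 mol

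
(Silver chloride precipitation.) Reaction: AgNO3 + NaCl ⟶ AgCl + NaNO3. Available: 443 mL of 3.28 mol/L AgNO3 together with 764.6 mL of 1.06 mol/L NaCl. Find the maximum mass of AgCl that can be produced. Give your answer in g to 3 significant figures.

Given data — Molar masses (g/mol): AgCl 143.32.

n(AgNO3) = 3.28 × 443.0/1000 = 1.453 mol
n(NaCl) = 1.06 × 764.6/1000 = 0.8105 mol
n/ν for AgNO3 = 1.453/1 = 1.453
n/ν for NaCl = 0.8105/1 = 0.8105
Smallest n/ν is NaCl → limiting reagent.
n(AgCl) = (1/1) × 0.8105 = 0.8105 mol
mass = 0.8105 × 143.32 = 116.2 g

116 g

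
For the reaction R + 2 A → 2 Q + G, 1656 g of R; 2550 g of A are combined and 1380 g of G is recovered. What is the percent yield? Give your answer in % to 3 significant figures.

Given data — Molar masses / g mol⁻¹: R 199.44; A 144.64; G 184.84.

89.9 %

n(R) = 1656 / 199.44 = 8.303 mol
n(A) = 2550 / 144.64 = 17.63 mol
n/ν for R = 8.303/1 = 8.303
n/ν for A = 17.63/2 = 8.815
Smallest n/ν is R → limiting reagent.
theoretical n(G) = (1/1) × 8.303 = 8.303 mol → 1535 g
% yield = 1380 / 1535 × 100 = 89.90 %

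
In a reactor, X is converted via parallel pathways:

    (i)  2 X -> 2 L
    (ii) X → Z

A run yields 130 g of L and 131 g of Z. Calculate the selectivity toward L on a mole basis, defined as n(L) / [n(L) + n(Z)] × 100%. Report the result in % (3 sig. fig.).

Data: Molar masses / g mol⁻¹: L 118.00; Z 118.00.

49.8 %

n(L) = 130 / 118.00 = 1.102 mol
n(Z) = 131 / 118.00 = 1.110 mol
selectivity = 1.102/(1.102+1.110) × 100 = 49.82 %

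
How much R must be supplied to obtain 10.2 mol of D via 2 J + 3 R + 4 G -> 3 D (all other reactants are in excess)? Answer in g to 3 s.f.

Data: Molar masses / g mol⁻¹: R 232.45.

2370 g

n(D) = 10.20 mol
n(R) = (3/3) × 10.20 = 10.20 mol
mass = 10.20 × 232.45 = 2371 g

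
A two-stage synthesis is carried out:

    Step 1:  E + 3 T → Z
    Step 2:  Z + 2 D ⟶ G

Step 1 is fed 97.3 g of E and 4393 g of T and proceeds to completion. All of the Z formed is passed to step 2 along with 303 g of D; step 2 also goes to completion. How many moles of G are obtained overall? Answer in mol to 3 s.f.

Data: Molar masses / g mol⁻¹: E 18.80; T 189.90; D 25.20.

5.18 mol

Step 1:
n(E) = 97.30 / 18.80 = 5.176 mol
n(T) = 4393 / 189.90 = 23.13 mol
n/ν → E: 5.176, T: 7.710; E is limiting.
n(Z) produced = (1/1) × 5.176 = 5.176 mol
Step 2:
n(Z) available = 5.176 mol
n(D) = 303.0 / 25.20 = 12.02 mol
n/ν → Z: 5.176, D: 6.010; Z is limiting.
n(G) = (1/1) × 5.176 = 5.176 mol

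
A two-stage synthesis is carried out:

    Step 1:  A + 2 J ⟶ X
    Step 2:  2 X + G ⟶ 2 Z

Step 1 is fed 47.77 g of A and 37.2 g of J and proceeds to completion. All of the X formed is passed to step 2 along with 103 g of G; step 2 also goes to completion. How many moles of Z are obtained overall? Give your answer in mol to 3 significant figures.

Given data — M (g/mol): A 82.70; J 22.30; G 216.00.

Step 1:
n(A) = 47.77 / 82.70 = 0.5776 mol
n(J) = 37.20 / 22.30 = 1.668 mol
n/ν → A: 0.5776, J: 0.8340; A is limiting.
n(X) produced = (1/1) × 0.5776 = 0.5776 mol
Step 2:
n(X) available = 0.5776 mol
n(G) = 103.0 / 216.00 = 0.4769 mol
n/ν → X: 0.2888, G: 0.4769; X is limiting.
n(Z) = (2/2) × 0.5776 = 0.5776 mol

0.578 mol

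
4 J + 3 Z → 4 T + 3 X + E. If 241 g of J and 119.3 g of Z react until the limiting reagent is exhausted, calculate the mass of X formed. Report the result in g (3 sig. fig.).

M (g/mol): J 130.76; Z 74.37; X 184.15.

n(J) = 241.0 / 130.76 = 1.843 mol
n(Z) = 119.3 / 74.37 = 1.604 mol
n/ν → J: 0.4608, Z: 0.5347; J is limiting.
n(X) = (3/4) × 1.843 = 1.382 mol
mass = 1.382 × 184.15 = 254.5 g

255 g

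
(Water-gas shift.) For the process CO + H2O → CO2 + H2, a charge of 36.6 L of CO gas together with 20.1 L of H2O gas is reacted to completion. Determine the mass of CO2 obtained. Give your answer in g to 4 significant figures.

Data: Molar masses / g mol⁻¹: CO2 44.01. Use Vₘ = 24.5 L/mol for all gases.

n(CO) = 36.60 / 24.5 = 1.494 mol
n(H2O) = 20.10 / 24.5 = 0.8204 mol
n/ν for CO = 1.494/1 = 1.494
n/ν for H2O = 0.8204/1 = 0.8204
Smallest n/ν is H2O → limiting reagent.
n(CO2) = (1/1) × 0.8204 = 0.8204 mol
mass = 0.8204 × 44.01 = 36.11 g

36.11 g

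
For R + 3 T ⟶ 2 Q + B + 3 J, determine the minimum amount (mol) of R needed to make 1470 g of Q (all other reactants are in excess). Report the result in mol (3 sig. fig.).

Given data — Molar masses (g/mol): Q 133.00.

n(Q) = 1470 / 133.00 = 11.05 mol
n(R) = (1/2) × 11.05 = 5.525 mol

5.53 mol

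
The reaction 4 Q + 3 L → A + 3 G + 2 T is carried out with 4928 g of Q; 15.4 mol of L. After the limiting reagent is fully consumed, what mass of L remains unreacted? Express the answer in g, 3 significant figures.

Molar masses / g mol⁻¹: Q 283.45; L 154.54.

n(Q) = 4928 / 283.45 = 17.39 mol
n(L) = 15.40 mol
n/ν for Q = 17.39/4 = 4.348
n/ν for L = 15.40/3 = 5.133
Smallest n/ν is Q → limiting reagent.
L consumed = (3/4) × 17.39 = 13.04 mol
L remaining = 15.40 − 13.04 = 2.360 mol
mass = 2.360 × 154.54 = 364.7 g

365 g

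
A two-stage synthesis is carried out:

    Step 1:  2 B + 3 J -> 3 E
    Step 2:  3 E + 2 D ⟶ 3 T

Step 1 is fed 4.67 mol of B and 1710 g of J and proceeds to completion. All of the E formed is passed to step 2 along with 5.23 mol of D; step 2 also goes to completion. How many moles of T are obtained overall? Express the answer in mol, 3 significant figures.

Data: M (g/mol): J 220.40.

7.01 mol

Step 1:
n(B) = 4.670 mol
n(J) = 1710 / 220.40 = 7.759 mol
n/ν for B = 4.670/2 = 2.335
n/ν for J = 7.759/3 = 2.586
Smallest n/ν is B → limiting reagent.
n(E) produced = (3/2) × 4.670 = 7.005 mol
Step 2:
n(E) available = 7.005 mol
n(D) = 5.230 mol
n/ν for E = 7.005/3 = 2.335
n/ν for D = 5.230/2 = 2.615
Smallest n/ν is E → limiting reagent.
n(T) = (3/3) × 7.005 = 7.005 mol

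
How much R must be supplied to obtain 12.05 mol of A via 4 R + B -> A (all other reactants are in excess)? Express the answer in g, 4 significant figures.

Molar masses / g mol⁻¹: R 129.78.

n(A) = 12.05 mol
n(R) = (4/1) × 12.05 = 48.20 mol
mass = 48.20 × 129.78 = 6255 g

6255 g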